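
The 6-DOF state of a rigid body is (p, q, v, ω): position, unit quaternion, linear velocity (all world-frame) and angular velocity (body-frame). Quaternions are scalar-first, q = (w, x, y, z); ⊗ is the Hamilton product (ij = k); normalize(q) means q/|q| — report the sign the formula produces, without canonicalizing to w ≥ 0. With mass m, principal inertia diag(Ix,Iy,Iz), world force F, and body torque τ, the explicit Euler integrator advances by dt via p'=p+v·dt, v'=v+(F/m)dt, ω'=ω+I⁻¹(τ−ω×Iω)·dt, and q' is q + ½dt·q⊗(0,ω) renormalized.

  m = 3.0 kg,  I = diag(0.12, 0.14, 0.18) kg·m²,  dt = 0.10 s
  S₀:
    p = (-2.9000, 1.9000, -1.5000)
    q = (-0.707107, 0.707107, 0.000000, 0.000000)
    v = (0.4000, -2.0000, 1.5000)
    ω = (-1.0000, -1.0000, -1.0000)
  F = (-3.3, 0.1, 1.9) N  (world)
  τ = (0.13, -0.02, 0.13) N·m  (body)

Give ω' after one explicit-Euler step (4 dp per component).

α = I⁻¹(τ − ω×Iω) = (0.7500, 0.2857, 0.6111)
new body rate ω' = (-0.9250, -0.9714, -0.9389)

ω' = (-0.9250, -0.9714, -0.9389)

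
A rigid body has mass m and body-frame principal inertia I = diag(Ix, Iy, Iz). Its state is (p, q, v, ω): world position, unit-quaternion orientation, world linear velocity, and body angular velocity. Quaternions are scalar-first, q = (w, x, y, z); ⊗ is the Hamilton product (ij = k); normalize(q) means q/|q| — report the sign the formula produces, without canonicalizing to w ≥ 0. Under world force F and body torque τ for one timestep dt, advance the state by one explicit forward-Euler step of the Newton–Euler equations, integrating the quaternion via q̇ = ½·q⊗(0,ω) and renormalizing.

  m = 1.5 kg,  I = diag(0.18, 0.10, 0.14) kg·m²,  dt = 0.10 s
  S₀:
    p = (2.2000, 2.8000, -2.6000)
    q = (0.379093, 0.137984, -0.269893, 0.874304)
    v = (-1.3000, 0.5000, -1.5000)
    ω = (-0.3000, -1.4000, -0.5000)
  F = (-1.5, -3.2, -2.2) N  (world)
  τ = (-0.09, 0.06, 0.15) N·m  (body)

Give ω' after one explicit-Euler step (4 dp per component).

ω' = (-0.3656, -1.3460, -0.3689)

(τ − ω×Iω)/I = (-0.6556, 0.5400, 1.3114)
ω + α·dt = (-0.3656, -1.3460, -0.3689)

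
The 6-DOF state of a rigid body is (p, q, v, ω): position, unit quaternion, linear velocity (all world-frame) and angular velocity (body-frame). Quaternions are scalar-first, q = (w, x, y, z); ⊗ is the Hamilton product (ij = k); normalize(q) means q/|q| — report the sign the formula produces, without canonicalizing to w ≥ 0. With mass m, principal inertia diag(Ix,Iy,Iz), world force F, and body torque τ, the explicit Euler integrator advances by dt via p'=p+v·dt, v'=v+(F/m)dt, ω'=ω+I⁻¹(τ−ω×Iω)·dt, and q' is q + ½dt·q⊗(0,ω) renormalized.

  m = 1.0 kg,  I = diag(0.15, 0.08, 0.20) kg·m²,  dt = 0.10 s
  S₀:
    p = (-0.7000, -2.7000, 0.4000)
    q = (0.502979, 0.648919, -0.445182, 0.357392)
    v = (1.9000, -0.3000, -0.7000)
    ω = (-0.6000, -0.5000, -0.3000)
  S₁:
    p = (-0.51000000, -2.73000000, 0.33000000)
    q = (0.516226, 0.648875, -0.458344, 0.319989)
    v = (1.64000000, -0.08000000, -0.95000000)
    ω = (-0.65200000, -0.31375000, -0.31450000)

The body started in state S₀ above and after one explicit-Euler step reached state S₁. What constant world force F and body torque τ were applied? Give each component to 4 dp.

F = (-2.6000, 2.2000, -2.5000)
τ = (-0.0600, 0.1400, -0.0500)

Δω = ω₁−ω₀ = (-0.05200000, 0.18625000, -0.01450000)
ω₀×(Iω₀) = (0.0180, -0.0090, -0.0210)
τ = I·(Δω/dt) + ω₀×(Iω₀) = (-0.0600, 0.1400, -0.0500)
v₁ − v₀ = (-0.26000000, 0.22000000, -0.25000000)
applied force F = (-2.6000, 2.2000, -2.5000)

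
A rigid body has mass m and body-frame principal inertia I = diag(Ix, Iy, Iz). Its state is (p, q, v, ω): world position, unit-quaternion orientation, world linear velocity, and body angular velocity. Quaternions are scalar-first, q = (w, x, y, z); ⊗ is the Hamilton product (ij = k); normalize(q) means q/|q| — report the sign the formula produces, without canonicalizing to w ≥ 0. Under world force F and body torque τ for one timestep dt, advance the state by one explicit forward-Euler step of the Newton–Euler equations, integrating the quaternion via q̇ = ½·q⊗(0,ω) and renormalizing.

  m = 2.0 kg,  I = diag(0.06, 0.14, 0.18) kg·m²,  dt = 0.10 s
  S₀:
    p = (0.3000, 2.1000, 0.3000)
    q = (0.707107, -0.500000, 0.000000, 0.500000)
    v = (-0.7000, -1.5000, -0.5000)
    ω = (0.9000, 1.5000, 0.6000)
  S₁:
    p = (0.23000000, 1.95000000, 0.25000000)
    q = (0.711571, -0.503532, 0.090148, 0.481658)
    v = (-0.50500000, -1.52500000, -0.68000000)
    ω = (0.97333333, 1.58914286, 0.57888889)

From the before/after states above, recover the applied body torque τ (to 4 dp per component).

Δω = ω₁−ω₀ = (0.07333333, 0.08914286, -0.02111111)
precession coupling = (0.0360, -0.0648, 0.1080)
applied torque τ = (0.0800, 0.0600, 0.0700)

τ = (0.0800, 0.0600, 0.0700)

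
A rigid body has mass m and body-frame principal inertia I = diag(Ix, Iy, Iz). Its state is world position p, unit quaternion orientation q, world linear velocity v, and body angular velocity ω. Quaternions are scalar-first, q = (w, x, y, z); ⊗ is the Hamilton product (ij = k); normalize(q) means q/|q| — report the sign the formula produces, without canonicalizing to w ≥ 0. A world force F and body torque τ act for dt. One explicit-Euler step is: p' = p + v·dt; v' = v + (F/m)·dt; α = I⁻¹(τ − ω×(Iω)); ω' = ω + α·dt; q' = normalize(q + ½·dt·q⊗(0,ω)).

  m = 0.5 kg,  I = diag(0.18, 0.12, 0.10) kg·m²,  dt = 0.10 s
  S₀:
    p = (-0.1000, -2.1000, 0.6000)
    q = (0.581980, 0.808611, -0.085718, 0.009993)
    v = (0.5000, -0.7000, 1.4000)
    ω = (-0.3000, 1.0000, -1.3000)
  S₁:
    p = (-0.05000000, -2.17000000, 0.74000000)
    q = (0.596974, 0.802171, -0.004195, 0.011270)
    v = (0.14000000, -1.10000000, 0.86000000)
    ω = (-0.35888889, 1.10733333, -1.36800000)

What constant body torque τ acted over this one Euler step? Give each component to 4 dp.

τ = (-0.0800, 0.1600, -0.0500)

Δω = ω₁−ω₀ = (-0.05888889, 0.10733333, -0.06800000)
applied torque τ = (-0.0800, 0.1600, -0.0500)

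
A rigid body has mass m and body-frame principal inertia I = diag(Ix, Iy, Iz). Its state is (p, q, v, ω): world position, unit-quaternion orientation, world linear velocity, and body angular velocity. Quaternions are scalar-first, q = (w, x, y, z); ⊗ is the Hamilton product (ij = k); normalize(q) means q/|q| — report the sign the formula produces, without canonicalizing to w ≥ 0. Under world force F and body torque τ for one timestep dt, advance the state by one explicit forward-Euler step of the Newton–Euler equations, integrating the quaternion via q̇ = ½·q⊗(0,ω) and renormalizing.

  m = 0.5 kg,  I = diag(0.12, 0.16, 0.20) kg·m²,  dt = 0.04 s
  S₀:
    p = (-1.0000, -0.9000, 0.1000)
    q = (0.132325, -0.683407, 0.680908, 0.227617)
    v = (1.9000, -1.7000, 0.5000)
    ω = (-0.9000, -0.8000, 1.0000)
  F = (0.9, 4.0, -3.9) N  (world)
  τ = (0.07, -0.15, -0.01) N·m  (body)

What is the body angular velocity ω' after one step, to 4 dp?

gyro term ω×Iω = (-0.0320, 0.0720, 0.0288)
angular accel α = (0.8500, -1.3875, -0.1940)
ω' = ω + α·dt = (-0.8660, -0.8555, 0.9922)

ω' = (-0.8660, -0.8555, 0.9922)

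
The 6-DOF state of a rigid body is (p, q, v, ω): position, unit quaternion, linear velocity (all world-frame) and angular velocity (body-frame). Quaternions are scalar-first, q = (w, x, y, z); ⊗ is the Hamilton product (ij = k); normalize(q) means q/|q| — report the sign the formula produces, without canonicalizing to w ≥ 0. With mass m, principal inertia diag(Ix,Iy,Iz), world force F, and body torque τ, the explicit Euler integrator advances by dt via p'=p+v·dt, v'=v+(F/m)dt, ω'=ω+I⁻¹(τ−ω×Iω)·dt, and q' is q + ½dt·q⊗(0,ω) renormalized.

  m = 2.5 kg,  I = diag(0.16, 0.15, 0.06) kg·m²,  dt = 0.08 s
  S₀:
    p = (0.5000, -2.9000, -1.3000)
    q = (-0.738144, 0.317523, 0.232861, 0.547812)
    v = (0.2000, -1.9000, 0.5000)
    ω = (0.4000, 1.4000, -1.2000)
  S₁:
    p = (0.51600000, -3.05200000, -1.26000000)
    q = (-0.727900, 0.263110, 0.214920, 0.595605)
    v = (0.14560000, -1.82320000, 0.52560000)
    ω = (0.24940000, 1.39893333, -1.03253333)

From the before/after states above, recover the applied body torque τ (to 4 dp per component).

Δω = ω₁−ω₀ = (-0.15060000, -0.00106667, 0.16746667)
gyro term ω₀×Iω₀ = (0.1512, -0.0480, -0.0056)
τ = I·(Δω/dt) + ω₀×(Iω₀) = (-0.1500, -0.0500, 0.1200)

τ = (-0.1500, -0.0500, 0.1200)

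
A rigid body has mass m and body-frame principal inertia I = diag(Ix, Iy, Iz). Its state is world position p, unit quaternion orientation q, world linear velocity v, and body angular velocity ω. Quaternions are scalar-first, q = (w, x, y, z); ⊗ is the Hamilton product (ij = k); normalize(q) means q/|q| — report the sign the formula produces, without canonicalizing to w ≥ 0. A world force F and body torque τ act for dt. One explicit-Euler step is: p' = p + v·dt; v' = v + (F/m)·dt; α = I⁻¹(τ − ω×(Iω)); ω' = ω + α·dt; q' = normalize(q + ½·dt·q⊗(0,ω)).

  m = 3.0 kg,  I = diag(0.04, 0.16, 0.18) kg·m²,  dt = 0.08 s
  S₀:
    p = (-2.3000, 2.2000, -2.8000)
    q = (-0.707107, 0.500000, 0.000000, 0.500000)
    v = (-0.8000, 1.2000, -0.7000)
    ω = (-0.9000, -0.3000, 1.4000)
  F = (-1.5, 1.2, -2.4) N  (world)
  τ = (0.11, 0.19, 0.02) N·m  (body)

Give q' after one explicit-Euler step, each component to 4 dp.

q' = (-0.7155, 0.5302, -0.0374, 0.4534)

2q̇ = q⊗(0,ω) = (-0.2500000, 0.7863963, -0.9378679, -1.1399498)
q' = normalize(q + ½dt·q⊗(0,ω)) = (-0.7155, 0.5302, -0.0374, 0.4534)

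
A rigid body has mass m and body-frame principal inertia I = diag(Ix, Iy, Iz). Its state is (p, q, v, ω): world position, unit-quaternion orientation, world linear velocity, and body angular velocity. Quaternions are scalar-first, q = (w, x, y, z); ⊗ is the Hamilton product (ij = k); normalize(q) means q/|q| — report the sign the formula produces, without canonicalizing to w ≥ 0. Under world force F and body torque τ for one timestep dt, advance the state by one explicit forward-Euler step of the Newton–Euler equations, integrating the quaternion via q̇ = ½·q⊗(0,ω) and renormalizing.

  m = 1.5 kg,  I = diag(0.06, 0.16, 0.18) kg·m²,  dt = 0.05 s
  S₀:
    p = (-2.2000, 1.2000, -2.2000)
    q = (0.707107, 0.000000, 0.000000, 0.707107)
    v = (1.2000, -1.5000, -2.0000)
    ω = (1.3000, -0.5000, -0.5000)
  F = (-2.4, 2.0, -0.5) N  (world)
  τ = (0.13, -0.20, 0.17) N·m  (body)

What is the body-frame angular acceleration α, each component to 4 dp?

ω×(Iω) gyroscopic = (0.0050, 0.0780, -0.0650)
α = I⁻¹(τ − ω×Iω) = (2.0833, -1.7375, 1.3056)

α = (2.0833, -1.7375, 1.3056)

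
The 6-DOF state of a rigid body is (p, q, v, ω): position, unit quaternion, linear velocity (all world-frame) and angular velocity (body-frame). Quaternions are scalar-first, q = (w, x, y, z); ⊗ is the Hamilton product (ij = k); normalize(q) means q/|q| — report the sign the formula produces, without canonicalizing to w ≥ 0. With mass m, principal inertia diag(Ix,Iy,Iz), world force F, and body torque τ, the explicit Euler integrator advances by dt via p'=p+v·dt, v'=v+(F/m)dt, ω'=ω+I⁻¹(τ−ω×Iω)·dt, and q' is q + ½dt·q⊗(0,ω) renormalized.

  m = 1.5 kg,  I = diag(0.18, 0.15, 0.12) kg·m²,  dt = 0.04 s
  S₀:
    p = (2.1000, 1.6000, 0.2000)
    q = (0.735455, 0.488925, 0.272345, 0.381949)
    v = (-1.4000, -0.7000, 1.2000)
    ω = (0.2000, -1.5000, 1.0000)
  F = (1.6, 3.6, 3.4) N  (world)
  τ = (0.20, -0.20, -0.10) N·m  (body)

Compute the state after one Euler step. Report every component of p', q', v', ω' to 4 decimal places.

gyro term ω×Iω = (0.0450, 0.0120, 0.0090)
(τ − ω×Iω)/I = (0.8611, -1.4133, -0.9083)
ω' = ω + α·dt = (0.2344, -1.5565, 0.9637)
2q̇ = q⊗(0,ω) = (-0.0712165, 0.9923595, -1.5157177, -0.0524015)
updated quaternion q' = (0.7335, 0.5084, 0.2419, 0.3807)
new position p' = (2.0440, 1.5720, 0.2480)
v + (F/m)dt = (-1.3573, -0.6040, 1.2907)

p' = (2.0440, 1.5720, 0.2480)
q' = (0.7335, 0.5084, 0.2419, 0.3807)
v' = (-1.3573, -0.6040, 1.2907)
ω' = (0.2344, -1.5565, 0.9637)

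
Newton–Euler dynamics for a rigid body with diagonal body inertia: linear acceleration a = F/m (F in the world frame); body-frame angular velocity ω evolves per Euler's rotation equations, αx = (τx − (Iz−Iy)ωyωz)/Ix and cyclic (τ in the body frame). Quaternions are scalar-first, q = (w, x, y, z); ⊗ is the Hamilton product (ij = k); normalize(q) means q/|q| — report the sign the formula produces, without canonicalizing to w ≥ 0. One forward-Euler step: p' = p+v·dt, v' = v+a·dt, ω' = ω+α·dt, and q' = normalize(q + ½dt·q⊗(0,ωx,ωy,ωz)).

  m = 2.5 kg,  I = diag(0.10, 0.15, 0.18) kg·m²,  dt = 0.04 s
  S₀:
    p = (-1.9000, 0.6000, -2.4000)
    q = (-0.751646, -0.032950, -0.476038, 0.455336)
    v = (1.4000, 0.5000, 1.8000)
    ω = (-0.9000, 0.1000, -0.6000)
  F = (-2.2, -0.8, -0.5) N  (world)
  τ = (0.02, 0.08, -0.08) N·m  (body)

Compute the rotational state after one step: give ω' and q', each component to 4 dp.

gyro term ω×Iω = (-0.0018, -0.0432, -0.0045)
angular accel α = (0.2180, 0.8213, -0.4194)
ω + α·dt = (-0.8913, 0.1329, -0.6168)
q⊗(0,ω) = (0.2911504, 0.9165706, -0.5047370, 0.0192584)
updated quaternion q' = (-0.7456, -0.0146, -0.4860, 0.4556)

ω' = (-0.8913, 0.1329, -0.6168)
q' = (-0.7456, -0.0146, -0.4860, 0.4556)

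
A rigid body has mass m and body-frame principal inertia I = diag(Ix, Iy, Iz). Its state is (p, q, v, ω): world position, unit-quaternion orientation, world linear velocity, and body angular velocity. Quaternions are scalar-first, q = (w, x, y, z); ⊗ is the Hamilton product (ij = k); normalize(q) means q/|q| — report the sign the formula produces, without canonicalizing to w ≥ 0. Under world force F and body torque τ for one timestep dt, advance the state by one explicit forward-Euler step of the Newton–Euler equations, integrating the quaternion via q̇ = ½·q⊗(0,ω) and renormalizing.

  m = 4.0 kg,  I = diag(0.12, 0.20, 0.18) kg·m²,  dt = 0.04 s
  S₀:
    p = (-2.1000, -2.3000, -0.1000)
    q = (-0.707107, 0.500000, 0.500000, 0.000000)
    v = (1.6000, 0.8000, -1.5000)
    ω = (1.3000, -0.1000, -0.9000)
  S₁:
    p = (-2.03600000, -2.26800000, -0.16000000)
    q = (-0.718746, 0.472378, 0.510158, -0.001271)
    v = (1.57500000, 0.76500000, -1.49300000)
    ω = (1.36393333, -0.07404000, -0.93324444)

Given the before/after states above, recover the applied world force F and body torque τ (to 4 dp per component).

F = (-2.5000, -3.5000, 0.7000)
τ = (0.1900, 0.2000, -0.1600)

v₁ − v₀ = (-0.02500000, -0.03500000, 0.00700000)
applied force F = (-2.5000, -3.5000, 0.7000)
Δω = ω₁−ω₀ = (0.06393333, 0.02596000, -0.03324444)
precession coupling = (-0.0018, 0.0702, -0.0104)
I·α + gyro = (0.1900, 0.2000, -0.1600)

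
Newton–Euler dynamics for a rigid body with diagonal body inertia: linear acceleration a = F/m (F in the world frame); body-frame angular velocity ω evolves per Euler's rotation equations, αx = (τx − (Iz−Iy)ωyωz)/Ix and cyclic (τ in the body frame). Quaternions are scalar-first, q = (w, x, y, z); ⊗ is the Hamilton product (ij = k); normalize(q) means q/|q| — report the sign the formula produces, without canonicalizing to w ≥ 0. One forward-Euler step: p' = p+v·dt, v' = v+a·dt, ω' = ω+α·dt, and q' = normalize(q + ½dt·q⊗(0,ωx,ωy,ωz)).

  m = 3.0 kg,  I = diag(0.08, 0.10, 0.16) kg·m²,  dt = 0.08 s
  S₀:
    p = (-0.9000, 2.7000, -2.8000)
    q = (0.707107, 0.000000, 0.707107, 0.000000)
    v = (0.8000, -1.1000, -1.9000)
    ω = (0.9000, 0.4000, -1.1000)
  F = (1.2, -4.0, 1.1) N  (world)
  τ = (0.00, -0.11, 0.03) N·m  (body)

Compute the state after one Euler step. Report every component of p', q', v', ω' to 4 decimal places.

ω×(Iω) gyroscopic = (-0.0264, 0.0792, 0.0072)
(τ − ω×Iω)/I = (0.3300, -1.8920, 0.1425)
new body rate ω' = (0.9264, 0.2486, -1.0886)
q⊗(0,ω) = (-0.2828428, -0.1414214, 0.2828428, -1.4142140)
q' = normalize(q + ½dt·q⊗(0,ω)) = (0.6946, -0.0056, 0.7172, -0.0565)
a = F/m = (0.4000, -1.3333, 0.3667)
p' = p + v·dt = (-0.8360, 2.6120, -2.9520)
v' = v + a·dt = (0.8320, -1.2067, -1.8707)

p' = (-0.8360, 2.6120, -2.9520)
q' = (0.6946, -0.0056, 0.7172, -0.0565)
v' = (0.8320, -1.2067, -1.8707)
ω' = (0.9264, 0.2486, -1.0886)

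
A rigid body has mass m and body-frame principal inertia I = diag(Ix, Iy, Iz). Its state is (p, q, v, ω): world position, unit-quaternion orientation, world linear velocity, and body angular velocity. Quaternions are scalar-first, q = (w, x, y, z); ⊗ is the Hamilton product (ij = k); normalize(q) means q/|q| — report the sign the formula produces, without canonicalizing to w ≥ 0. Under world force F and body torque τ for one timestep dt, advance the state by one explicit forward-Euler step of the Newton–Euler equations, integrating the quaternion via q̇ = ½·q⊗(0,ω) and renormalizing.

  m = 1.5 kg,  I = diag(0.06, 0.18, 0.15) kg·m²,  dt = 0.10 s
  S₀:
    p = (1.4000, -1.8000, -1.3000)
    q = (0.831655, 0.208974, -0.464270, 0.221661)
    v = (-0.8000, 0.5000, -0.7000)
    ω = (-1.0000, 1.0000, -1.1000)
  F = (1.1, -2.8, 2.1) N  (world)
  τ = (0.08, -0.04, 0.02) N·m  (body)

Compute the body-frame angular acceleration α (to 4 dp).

α = (0.7833, 0.3278, 0.9333)

precession coupling ω×(Iω) = (0.0330, -0.0990, -0.1200)
(τ − ω×Iω)/I = (0.7833, 0.3278, 0.9333)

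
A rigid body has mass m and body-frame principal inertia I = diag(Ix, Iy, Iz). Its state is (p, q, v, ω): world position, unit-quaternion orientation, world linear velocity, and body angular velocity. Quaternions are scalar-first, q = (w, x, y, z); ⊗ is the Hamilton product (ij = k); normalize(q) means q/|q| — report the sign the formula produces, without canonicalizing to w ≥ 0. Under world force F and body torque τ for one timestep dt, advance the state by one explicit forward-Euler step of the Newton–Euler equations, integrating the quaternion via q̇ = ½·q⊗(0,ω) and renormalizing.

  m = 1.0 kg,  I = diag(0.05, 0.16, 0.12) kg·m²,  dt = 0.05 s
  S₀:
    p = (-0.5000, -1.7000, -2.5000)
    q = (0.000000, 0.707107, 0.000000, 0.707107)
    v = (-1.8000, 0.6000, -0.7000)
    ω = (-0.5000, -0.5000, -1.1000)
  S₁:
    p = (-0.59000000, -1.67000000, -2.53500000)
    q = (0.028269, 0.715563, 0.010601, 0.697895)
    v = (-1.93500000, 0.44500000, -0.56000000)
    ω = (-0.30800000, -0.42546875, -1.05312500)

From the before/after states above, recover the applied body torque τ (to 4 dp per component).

τ = (0.1700, 0.2000, 0.1400)

Δω = ω₁−ω₀ = (0.19200000, 0.07453125, 0.04687500)
precession coupling = (-0.0220, -0.0385, 0.0275)
τ = I·(Δω/dt) + ω₀×(Iω₀) = (0.1700, 0.2000, 0.1400)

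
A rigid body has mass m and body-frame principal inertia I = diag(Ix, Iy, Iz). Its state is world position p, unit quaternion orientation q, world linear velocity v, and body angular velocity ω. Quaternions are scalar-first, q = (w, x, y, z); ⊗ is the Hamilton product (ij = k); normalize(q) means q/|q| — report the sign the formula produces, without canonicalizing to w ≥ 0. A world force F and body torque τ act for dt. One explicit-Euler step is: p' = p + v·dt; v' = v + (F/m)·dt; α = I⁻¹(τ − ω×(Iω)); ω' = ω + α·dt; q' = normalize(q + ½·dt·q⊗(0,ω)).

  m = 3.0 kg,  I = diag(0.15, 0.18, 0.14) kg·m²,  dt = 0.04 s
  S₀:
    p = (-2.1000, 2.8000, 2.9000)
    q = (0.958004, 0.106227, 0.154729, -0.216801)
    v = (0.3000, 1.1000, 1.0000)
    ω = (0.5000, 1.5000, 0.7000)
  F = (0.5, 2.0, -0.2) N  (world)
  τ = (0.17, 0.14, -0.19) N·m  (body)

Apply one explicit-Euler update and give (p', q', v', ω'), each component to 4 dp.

p' = (-2.0880, 2.8440, 2.9400)
q' = (0.9548, 0.1244, 0.1797, -0.2016)
v' = (0.3067, 1.1267, 0.9973)
ω' = (0.5565, 1.5303, 0.6393)

a = (0.1667, 0.6667, -0.0667)
p' = p + v·dt = (-2.0880, 2.8440, 2.9400)
v + (F/m)dt = (0.3067, 1.1267, 0.9973)
ω×(Iω) gyroscopic = (-0.0420, 0.0035, 0.0225)
α = I⁻¹(τ − ω×Iω) = (1.4133, 0.7583, -1.5179)
ω' = ω + α·dt = (0.5565, 1.5303, 0.6393)
2q̇ = q⊗(0,ω) = (-0.1334463, 0.9125138, 1.2542466, 0.7525788)
q' = normalize(q + ½dt·q⊗(0,ω)) = (0.9548, 0.1244, 0.1797, -0.2016)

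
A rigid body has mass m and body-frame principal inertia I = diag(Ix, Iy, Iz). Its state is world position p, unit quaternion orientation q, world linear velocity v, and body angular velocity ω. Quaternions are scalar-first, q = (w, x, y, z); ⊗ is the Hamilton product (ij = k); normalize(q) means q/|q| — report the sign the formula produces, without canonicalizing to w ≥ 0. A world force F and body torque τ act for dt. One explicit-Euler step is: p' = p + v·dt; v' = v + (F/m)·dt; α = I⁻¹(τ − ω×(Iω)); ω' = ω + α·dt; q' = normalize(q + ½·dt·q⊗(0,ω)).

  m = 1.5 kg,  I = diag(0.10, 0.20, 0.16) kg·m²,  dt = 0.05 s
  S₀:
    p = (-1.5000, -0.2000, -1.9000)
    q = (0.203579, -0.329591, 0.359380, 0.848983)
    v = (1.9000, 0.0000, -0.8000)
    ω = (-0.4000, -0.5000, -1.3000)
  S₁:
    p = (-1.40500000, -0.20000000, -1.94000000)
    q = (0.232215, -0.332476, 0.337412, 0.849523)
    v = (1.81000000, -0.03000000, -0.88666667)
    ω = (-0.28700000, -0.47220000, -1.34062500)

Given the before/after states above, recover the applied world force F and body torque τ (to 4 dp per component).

F = (-2.7000, -0.9000, -2.6000)
τ = (0.2000, 0.0800, -0.1100)

v₁ − v₀ = (-0.09000000, -0.03000000, -0.08666667)
F = m·Δv/dt = (-2.7000, -0.9000, -2.6000)
Δω = ω₁−ω₀ = (0.11300000, 0.02780000, -0.04062500)
ω₀×(Iω₀) = (-0.0260, -0.0312, 0.0200)
I·α + gyro = (0.2000, 0.0800, -0.1100)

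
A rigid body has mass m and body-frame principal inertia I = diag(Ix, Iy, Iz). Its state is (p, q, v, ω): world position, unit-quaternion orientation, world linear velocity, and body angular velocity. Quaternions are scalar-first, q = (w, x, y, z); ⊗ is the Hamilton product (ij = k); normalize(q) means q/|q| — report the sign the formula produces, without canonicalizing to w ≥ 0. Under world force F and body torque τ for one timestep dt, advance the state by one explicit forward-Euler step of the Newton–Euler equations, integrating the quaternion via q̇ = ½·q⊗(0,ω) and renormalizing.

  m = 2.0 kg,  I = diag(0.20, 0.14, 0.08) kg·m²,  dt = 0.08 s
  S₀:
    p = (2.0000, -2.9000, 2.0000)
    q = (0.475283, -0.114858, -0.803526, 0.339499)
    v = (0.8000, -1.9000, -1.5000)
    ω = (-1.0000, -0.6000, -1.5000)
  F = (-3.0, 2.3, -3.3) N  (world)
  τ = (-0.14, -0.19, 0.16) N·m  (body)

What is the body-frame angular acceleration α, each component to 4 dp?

gyro term ω×Iω = (-0.0540, 0.1800, -0.0360)
α = I⁻¹(τ − ω×Iω) = (-0.4300, -2.6429, 2.4500)

α = (-0.4300, -2.6429, 2.4500)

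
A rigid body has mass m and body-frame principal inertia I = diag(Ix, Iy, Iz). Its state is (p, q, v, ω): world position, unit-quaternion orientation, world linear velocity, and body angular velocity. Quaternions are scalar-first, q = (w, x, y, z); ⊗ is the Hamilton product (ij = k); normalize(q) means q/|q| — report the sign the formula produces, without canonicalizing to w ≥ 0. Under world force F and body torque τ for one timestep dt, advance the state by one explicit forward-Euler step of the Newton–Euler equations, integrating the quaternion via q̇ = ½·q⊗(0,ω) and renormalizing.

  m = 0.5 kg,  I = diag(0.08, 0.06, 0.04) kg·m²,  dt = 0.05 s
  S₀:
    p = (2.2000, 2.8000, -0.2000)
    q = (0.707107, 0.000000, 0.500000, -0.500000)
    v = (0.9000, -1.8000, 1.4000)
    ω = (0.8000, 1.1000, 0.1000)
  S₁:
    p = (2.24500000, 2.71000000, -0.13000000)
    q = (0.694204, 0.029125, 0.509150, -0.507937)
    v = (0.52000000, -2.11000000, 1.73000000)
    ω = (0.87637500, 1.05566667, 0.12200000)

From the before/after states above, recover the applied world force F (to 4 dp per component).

velocity change Δv = (-0.38000000, -0.31000000, 0.33000000)
F = m·Δv/dt = (-3.8000, -3.1000, 3.3000)

F = (-3.8000, -3.1000, 3.3000)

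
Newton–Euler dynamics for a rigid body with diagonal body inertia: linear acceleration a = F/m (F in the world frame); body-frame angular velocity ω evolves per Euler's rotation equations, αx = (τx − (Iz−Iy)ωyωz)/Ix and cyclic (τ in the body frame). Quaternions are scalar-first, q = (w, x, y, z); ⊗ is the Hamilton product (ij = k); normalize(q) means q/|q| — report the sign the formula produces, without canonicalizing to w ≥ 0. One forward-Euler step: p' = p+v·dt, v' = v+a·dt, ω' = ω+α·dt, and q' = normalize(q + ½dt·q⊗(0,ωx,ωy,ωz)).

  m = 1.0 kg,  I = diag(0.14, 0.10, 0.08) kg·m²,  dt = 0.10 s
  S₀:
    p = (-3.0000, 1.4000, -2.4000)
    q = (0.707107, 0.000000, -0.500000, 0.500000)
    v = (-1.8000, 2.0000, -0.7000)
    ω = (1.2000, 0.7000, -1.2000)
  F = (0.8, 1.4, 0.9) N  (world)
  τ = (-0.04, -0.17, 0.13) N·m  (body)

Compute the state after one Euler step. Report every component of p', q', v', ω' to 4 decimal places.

(τ − ω×Iω)/I = (-0.4057, -0.8360, 2.0450)
ω' = ω + α·dt = (1.1594, 0.6164, -0.9955)
2q̇ = q⊗(0,ω) = (0.9500000, 1.0985284, 1.0949749, -0.2485284)
updated quaternion q' = (0.7514, 0.0547, -0.4434, 0.4855)
p' = p + v·dt = (-3.1800, 1.6000, -2.4700)
v + (F/m)dt = (-1.7200, 2.1400, -0.6100)

p' = (-3.1800, 1.6000, -2.4700)
q' = (0.7514, 0.0547, -0.4434, 0.4855)
v' = (-1.7200, 2.1400, -0.6100)
ω' = (1.1594, 0.6164, -0.9955)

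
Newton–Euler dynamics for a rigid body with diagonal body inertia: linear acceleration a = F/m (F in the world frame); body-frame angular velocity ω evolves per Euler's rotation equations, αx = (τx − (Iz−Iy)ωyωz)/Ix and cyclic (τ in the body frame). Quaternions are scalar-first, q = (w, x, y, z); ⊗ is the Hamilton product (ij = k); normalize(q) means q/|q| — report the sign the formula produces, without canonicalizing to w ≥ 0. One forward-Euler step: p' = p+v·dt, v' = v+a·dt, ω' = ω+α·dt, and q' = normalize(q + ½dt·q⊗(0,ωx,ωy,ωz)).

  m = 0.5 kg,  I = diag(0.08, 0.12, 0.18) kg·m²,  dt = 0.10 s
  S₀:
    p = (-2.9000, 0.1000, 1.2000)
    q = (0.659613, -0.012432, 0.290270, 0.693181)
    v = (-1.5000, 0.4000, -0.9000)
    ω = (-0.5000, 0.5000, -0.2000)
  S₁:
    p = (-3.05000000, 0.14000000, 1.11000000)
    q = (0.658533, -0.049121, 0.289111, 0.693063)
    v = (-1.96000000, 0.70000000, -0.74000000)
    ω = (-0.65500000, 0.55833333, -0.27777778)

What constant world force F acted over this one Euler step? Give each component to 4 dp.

F = (-2.3000, 1.5000, 0.8000)

Δv = v₁−v₀ = (-0.46000000, 0.30000000, 0.16000000)
F = m·Δv/dt = (-2.3000, 1.5000, 0.8000)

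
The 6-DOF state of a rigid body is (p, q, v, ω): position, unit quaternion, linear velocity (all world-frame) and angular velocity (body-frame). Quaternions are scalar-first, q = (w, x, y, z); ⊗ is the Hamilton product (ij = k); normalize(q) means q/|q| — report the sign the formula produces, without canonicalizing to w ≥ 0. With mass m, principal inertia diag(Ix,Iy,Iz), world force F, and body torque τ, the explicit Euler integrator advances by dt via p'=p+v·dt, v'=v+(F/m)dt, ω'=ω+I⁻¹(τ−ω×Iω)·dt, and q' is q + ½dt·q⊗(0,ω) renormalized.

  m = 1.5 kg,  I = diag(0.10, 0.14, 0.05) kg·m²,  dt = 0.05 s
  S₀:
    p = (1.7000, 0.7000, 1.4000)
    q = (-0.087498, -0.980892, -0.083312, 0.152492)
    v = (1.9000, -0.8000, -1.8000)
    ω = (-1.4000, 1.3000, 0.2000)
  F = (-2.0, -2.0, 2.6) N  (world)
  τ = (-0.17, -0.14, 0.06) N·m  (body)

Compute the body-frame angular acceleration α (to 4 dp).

ω×(Iω) gyroscopic = (-0.0234, -0.0140, -0.0728)
angular accel α = (-1.4660, -0.9000, 2.6560)

α = (-1.4660, -0.9000, 2.6560)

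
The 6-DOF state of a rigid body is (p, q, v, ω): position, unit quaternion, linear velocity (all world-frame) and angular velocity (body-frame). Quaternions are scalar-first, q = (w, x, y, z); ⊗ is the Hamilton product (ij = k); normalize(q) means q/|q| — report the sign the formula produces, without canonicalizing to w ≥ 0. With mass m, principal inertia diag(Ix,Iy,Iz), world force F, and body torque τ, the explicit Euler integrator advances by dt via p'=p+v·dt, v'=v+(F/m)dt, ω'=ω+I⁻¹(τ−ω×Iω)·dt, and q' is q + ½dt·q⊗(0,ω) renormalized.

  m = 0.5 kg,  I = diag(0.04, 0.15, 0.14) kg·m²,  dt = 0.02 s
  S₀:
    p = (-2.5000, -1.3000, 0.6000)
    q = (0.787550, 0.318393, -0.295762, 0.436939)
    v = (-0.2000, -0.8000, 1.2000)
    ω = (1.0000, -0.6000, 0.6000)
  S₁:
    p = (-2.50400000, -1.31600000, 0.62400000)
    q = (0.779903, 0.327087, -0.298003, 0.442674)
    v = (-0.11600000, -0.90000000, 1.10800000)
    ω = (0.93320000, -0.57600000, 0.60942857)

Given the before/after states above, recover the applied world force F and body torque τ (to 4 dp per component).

F = (2.1000, -2.5000, -2.3000)
τ = (-0.1300, 0.1200, 0.0000)

rate change Δω = (-0.06680000, 0.02400000, 0.00942857)
precession coupling = (0.0036, -0.0600, -0.0660)
I·α + gyro = (-0.1300, 0.1200, 0.0000)
velocity change Δv = (0.08400000, -0.10000000, -0.09200000)
F = m·Δv/dt = (2.1000, -2.5000, -2.3000)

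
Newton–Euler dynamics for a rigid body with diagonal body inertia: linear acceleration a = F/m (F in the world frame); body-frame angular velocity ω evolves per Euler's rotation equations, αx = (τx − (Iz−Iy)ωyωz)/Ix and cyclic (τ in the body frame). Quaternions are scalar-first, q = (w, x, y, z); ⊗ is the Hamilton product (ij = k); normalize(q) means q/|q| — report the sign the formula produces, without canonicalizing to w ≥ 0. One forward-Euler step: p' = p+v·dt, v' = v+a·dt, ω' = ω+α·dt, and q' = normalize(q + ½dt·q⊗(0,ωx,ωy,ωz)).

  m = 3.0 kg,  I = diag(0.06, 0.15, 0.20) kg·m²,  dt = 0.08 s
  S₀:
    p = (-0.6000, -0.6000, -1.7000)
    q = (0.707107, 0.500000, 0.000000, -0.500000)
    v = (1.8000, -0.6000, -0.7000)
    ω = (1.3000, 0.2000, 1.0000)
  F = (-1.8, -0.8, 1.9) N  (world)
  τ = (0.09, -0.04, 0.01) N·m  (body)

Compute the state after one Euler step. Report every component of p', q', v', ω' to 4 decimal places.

precession coupling ω×(Iω) = (0.0100, -0.1820, 0.0234)
(τ − ω×Iω)/I = (1.3333, 0.9467, -0.0670)
ω + α·dt = (1.4067, 0.2757, 0.9946)
2q̇ = q⊗(0,ω) = (-0.1500000, 1.0192391, -1.0085786, 0.8071070)
updated quaternion q' = (0.6996, 0.5396, -0.0403, -0.4667)
p + v·dt = (-0.4560, -0.6480, -1.7560)
v + (F/m)dt = (1.7520, -0.6213, -0.6493)

p' = (-0.4560, -0.6480, -1.7560)
q' = (0.6996, 0.5396, -0.0403, -0.4667)
v' = (1.7520, -0.6213, -0.6493)
ω' = (1.4067, 0.2757, 0.9946)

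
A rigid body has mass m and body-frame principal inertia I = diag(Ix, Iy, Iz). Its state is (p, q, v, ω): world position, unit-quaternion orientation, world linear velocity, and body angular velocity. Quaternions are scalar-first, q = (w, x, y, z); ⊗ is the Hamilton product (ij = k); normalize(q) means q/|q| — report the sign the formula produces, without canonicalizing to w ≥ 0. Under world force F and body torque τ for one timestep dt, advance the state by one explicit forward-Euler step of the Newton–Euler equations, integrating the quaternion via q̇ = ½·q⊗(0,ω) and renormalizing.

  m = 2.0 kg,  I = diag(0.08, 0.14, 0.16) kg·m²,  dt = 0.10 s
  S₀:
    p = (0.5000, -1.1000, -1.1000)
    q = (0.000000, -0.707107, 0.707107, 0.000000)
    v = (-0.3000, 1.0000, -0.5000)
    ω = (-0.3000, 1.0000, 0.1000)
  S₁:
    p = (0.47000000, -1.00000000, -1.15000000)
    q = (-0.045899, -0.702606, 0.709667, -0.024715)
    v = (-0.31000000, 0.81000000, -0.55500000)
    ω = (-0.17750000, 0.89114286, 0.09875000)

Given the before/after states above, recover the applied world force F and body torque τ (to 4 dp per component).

rate change Δω = (0.12250000, -0.10885714, -0.00125000)
I·α + gyro = (0.1000, -0.1500, -0.0200)
velocity change Δv = (-0.01000000, -0.19000000, -0.05500000)
m·(v₁−v₀)/dt = (-0.2000, -3.8000, -1.1000)

F = (-0.2000, -3.8000, -1.1000)
τ = (0.1000, -0.1500, -0.0200)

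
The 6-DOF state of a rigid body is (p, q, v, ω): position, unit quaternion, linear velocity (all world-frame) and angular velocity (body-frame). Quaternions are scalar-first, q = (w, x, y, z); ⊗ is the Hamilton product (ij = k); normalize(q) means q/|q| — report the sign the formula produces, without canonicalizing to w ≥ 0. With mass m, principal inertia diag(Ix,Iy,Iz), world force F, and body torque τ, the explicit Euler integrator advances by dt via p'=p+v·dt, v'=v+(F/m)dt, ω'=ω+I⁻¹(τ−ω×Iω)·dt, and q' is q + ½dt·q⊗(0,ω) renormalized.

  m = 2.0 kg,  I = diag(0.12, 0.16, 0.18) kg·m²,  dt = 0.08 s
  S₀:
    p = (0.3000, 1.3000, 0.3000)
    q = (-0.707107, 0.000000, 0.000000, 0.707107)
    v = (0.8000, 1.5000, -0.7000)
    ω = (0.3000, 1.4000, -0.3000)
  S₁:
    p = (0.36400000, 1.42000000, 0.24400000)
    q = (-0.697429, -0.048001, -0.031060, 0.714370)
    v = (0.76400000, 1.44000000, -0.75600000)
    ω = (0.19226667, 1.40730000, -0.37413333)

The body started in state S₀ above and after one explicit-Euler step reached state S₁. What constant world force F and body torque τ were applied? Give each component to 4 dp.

velocity change Δv = (-0.03600000, -0.06000000, -0.05600000)
F = m·Δv/dt = (-0.9000, -1.5000, -1.4000)
rate change Δω = (-0.10773333, 0.00730000, -0.07413333)
gyro term ω₀×Iω₀ = (-0.0084, 0.0054, 0.0168)
τ = I·(Δω/dt) + ω₀×(Iω₀) = (-0.1700, 0.0200, -0.1500)

F = (-0.9000, -1.5000, -1.4000)
τ = (-0.1700, 0.0200, -0.1500)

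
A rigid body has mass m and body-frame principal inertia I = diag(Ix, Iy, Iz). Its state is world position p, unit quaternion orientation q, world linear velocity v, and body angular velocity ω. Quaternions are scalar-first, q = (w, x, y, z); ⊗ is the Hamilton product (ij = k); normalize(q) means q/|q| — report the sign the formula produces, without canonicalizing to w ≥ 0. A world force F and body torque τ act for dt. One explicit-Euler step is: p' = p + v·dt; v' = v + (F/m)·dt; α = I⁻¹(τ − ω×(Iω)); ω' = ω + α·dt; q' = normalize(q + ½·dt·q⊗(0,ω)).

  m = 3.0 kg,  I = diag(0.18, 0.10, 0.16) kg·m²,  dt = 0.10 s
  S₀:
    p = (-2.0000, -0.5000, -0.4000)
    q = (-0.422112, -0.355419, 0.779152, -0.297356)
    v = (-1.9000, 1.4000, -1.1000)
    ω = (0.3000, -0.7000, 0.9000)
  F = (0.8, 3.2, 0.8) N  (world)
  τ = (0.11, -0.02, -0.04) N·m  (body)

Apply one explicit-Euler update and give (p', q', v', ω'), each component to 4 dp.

a = F/m = (0.2667, 1.0667, 0.2667)
p + v·dt = (-2.1900, -0.3600, -0.5100)
v + (F/m)dt = (-1.8733, 1.5067, -1.0733)
α = I⁻¹(τ − ω×Iω) = (0.8211, -0.2540, -0.3550)
new body rate ω' = (0.3821, -0.7254, 0.8645)
Hamilton product q⊗(0,ω) = (0.9196525, 0.3664540, 0.5261487, -0.3648531)
q' = normalize(q + ½dt·q⊗(0,ω)) = (-0.3755, -0.3365, 0.8041, -0.3151)

p' = (-2.1900, -0.3600, -0.5100)
q' = (-0.3755, -0.3365, 0.8041, -0.3151)
v' = (-1.8733, 1.5067, -1.0733)
ω' = (0.3821, -0.7254, 0.8645)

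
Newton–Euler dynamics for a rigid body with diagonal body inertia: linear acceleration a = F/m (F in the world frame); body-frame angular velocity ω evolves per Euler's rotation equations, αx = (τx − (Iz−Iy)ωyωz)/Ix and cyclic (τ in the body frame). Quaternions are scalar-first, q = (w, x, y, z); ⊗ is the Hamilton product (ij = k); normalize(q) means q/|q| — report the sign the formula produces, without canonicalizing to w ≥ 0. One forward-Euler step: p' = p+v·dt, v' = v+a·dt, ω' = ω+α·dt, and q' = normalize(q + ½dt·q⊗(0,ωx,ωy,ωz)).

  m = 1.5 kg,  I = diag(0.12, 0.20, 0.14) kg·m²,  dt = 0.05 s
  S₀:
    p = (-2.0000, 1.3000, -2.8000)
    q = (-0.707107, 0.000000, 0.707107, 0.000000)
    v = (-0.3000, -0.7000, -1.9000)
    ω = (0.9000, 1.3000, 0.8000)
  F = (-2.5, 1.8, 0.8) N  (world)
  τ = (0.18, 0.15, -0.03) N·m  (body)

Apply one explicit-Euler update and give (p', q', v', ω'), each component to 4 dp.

p' = (-2.0150, 1.2650, -2.8950)
q' = (-0.7294, -0.0018, 0.6835, -0.0300)
v' = (-0.3833, -0.6400, -1.8733)
ω' = (1.0010, 1.3411, 0.7559)

new position p' = (-2.0150, 1.2650, -2.8950)
new velocity v' = (-0.3833, -0.6400, -1.8733)
α = I⁻¹(τ − ω×Iω) = (2.0200, 0.8220, -0.8829)
ω + α·dt = (1.0010, 1.3411, 0.7559)
2q̇ = q⊗(0,ω) = (-0.9192391, -0.0707107, -0.9192391, -1.2020819)
q' = normalize(q + ½dt·q⊗(0,ω)) = (-0.7294, -0.0018, 0.6835, -0.0300)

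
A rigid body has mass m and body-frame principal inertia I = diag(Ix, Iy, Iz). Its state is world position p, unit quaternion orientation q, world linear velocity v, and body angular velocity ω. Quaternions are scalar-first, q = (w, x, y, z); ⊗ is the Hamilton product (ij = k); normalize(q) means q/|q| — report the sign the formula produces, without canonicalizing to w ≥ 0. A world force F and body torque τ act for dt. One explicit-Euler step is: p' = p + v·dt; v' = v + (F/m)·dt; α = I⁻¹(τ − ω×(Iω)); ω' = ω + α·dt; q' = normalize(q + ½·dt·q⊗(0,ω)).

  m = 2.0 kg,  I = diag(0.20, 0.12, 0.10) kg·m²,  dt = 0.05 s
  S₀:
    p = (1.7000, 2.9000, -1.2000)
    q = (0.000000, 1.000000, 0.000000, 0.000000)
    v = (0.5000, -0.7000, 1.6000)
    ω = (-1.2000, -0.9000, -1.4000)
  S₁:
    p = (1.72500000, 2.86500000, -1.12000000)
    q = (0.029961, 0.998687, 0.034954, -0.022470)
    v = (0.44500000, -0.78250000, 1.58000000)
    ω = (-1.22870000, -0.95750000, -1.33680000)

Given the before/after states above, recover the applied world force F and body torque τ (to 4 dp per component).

F = (-2.2000, -3.3000, -0.8000)
τ = (-0.1400, 0.0300, 0.0400)

ω₁ − ω₀ = (-0.02870000, -0.05750000, 0.06320000)
applied torque τ = (-0.1400, 0.0300, 0.0400)
Δv = v₁−v₀ = (-0.05500000, -0.08250000, -0.02000000)
F = m·Δv/dt = (-2.2000, -3.3000, -0.8000)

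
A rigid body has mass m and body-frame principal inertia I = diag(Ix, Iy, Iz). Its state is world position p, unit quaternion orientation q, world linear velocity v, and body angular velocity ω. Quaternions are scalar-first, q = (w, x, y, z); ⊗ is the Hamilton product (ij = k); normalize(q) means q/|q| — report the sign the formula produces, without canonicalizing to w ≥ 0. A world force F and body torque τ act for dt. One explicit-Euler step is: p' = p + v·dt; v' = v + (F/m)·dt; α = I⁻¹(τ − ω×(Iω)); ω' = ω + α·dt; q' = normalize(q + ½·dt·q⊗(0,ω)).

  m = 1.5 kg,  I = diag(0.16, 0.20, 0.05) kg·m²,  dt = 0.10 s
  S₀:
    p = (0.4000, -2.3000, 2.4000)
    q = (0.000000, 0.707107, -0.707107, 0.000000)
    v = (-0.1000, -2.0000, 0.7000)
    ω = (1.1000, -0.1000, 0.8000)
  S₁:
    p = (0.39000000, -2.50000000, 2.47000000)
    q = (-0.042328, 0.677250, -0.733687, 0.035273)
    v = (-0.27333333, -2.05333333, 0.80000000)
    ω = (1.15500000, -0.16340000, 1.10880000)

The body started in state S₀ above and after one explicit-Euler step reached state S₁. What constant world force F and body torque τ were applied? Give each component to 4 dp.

ω₁ − ω₀ = (0.05500000, -0.06340000, 0.30880000)
gyro term ω₀×Iω₀ = (0.0120, 0.0968, -0.0044)
applied torque τ = (0.1000, -0.0300, 0.1500)
v₁ − v₀ = (-0.17333333, -0.05333333, 0.10000000)
m·(v₁−v₀)/dt = (-2.6000, -0.8000, 1.5000)

F = (-2.6000, -0.8000, 1.5000)
τ = (0.1000, -0.0300, 0.1500)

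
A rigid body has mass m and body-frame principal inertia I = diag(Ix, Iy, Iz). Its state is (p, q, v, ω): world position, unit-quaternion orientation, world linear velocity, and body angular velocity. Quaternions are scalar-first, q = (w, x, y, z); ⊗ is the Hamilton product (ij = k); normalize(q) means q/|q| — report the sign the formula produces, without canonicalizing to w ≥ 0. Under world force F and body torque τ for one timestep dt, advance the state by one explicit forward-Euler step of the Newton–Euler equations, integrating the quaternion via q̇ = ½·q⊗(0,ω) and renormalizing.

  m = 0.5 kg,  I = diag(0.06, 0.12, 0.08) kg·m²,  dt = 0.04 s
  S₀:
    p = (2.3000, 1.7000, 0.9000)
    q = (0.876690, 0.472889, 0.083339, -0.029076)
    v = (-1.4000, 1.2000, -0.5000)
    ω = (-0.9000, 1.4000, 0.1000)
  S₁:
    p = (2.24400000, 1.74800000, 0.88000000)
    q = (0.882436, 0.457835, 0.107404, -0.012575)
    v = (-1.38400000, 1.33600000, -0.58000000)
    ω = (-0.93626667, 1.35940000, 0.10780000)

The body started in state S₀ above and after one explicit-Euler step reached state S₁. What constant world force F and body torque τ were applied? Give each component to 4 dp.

Δω = ω₁−ω₀ = (-0.03626667, -0.04060000, 0.00780000)
applied torque τ = (-0.0600, -0.1200, -0.0600)
Δv = v₁−v₀ = (0.01600000, 0.13600000, -0.08000000)
F = m·Δv/dt = (0.2000, 1.7000, -1.0000)

F = (0.2000, 1.7000, -1.0000)
τ = (-0.0600, -0.1200, -0.0600)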